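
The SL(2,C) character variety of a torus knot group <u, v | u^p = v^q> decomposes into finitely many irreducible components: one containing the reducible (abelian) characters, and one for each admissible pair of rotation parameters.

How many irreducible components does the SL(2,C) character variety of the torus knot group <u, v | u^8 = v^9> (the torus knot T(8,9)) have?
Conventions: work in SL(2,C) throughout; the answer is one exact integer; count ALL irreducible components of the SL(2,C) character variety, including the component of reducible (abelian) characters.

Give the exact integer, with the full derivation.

29

For T(8,9): irreducibility forces the central element u^8 = v^9 to one of +I, -I.
So on each irreducible component the traces are pinned: tr(u) = 2*cos(pi*alpha/8) with 1 <= alpha <= 7, tr(v) = 2*cos(pi*beta/9) with 1 <= beta <= 8.
Consistency of u^8 = (-1)^alpha I with v^9 = (-1)^beta I forces alpha = beta (mod 2).
count pairs: odd alpha (4 choices) x odd beta (4), plus even alpha (3) x even beta (4): 4*4 + 3*4 = 28.
components with irreducible characters: 28; plus the single component of reducible (abelian) characters: total 29.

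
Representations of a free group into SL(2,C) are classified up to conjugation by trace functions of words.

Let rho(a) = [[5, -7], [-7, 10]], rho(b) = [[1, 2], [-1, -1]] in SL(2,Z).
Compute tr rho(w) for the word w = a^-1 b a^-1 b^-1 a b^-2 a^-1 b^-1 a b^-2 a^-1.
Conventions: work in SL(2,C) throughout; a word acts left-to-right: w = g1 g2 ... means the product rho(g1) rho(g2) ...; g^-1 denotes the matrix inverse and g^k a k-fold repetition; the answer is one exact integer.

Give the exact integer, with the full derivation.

-180

rho(a^-1) = [[10, 7], [7, 5]]
... * rho(b) = [[1, 2], [-1, -1]]  ->  [[3, 13], [2, 9]]
... * rho(a^-1) = [[10, 7], [7, 5]]  ->  [[121, 86], [83, 59]]
... * rho(b^-1) = [[-1, -2], [1, 1]]  ->  [[-35, -156], [-24, -107]]
... * rho(a) = [[5, -7], [-7, 10]]  ->  [[917, -1315], [629, -902]]
... * rho(b^-1) = [[-1, -2], [1, 1]]  ->  [[-2232, -3149], [-1531, -2160]]
... * rho(b^-1) = [[-1, -2], [1, 1]]  ->  [[-917, 1315], [-629, 902]]
... * rho(a^-1) = [[10, 7], [7, 5]]  ->  [[35, 156], [24, 107]]
... * rho(b^-1) = [[-1, -2], [1, 1]]  ->  [[121, 86], [83, 59]]
... * rho(a) = [[5, -7], [-7, 10]]  ->  [[3, 13], [2, 9]]
... * rho(b^-1) = [[-1, -2], [1, 1]]  ->  [[10, 7], [7, 5]]
... * rho(b^-1) = [[-1, -2], [1, 1]]  ->  [[-3, -13], [-2, -9]]
... * rho(a^-1) = [[10, 7], [7, 5]]  ->  [[-121, -86], [-83, -59]]
tr = -121 + -59 = -180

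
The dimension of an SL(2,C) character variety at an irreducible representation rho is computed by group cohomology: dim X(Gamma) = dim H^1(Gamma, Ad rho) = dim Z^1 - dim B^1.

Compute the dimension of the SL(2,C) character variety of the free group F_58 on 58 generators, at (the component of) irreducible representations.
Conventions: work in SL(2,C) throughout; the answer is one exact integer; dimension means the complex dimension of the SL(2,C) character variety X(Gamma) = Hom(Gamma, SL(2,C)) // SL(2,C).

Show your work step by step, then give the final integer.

171

The free group F_58: 58 generators, no relators.
Z^1(Gamma, Ad rho) = (sl_2)^58: a cocycle is a free choice of one sl_2 vector per generator, so dim Z^1 = 3*58 = 174.
Irreducibility makes the coboundary map sl_2 -> Z^1 injective (trivial centralizer), so dim B^1 = 3.
dim H^1 = 174 - 3 = 171, which is dim X.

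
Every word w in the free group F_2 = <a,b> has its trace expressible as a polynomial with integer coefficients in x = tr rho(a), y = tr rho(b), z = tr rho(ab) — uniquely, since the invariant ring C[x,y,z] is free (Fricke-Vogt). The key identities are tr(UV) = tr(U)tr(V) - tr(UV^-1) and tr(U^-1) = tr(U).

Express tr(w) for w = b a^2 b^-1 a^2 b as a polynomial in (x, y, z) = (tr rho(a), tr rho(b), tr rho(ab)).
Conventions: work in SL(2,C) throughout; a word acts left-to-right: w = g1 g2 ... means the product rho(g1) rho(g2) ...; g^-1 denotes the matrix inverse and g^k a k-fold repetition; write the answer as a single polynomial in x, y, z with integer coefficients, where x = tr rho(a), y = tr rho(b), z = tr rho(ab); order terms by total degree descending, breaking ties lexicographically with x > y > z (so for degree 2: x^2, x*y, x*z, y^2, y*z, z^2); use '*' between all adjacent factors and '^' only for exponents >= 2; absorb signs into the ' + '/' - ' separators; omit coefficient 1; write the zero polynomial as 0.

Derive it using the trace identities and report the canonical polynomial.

x^3*y^2*z - x^4*y - x^2*y^3 - x^2*y*z^2 + x^3*z + 3*x^2*y - 2*x*z + y

trace(b a^2) = trace(a)*trace(b a) - trace(b) = x*z - y
reduce: trace(a b a^2) = trace(a)*trace(b a^2) - trace(b a) = x^2*z - x*y - z
reduce: trace(a^4 b) = trace(a)*trace(a b a^2) - trace(a b a) = x^3*z - x^2*y - 2*x*z + y
trace(a^2) = trace(a)*trace(a) - trace(1) = x^2 - 2
trace(a^3) = trace(a)*trace(a^2) - trace(a) = x^3 - 3*x
trace(a^4) = trace(a)*trace(a^3) - trace(a^2) = x^4 - 4*x^2 + 2
reduce: trace(a^2 b^2 a^2) = trace(b)*trace(a^4 b) - trace(a^4) = x^3*y*z - x^4 - x^2*y^2 - 2*x*y*z + 4*x^2 + y^2 - 2
trace(b a b a) = trace(b a)*trace(b a) - trace(1) = z^2 - 2
so trace(b a b) = trace(b)*trace(a b) - trace(a) = y*z - x
trace(a b a^2 b) = trace(a)*trace(b a b a) - trace(b a b) = x*z^2 - y*z - x
trace(b a^2 b^2 a) = trace(b)*trace(a b a^2 b) - trace(a b a^2) = x*y*z^2 - x^2*z - y^2*z + z
trace(b^2) = trace(b)*trace(b) - trace(1) = y^2 - 2
trace(b a^2 b) = trace(a)*trace(b^2 a) - trace(b^2) = x*y*z - x^2 - y^2 + 2
trace(b a^2 b^2) = trace(b)*trace(b a^2 b) - trace(b a^2) = x*y^2*z - x^2*y - y^3 - x*z + 3*y
trace(a^2 b^2 a^2 b) = trace(a)*trace(b a^2 b^2 a) - trace(b a^2 b^2) = x^2*y*z^2 - x^3*z - 2*x*y^2*z + x^2*y + y^3 + 2*x*z - 3*y
trace(b a^2 b^-1 a^2 b) = trace(a^2 b^2 a^2)*trace(b) - trace(a^2 b^2 a^2 b) = x^3*y^2*z - x^4*y - x^2*y^3 - x^2*y*z^2 + x^3*z + 3*x^2*y - 2*x*z + y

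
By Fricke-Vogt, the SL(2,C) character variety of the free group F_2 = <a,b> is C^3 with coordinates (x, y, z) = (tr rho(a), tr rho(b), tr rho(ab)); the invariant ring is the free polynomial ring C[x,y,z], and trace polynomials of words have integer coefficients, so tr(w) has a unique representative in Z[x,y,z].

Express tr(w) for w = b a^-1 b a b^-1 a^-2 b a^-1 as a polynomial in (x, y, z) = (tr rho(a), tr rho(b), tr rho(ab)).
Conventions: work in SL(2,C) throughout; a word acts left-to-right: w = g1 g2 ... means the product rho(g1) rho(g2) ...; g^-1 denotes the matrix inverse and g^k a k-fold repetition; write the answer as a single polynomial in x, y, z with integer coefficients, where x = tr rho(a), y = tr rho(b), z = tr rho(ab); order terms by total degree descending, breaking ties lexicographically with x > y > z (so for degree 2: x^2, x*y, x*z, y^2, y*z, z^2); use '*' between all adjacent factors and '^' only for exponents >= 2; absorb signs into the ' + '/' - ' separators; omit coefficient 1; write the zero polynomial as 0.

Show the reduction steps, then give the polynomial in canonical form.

-x^4*y^3*z + x^5*y^2 + x^3*y^4 + 3*x^3*y^2*z^2 - 2*x^4*y*z - 2*x^2*y^3*z - 3*x^2*y*z^3 - 3*x^3*y^2 + x^3*z^2 + x*y^2*z^2 + x*z^4 + 7*x^2*y*z - x^3 - 2*x*y^2 - 4*x*z^2 + y*z + 3*x

tr(b^2) = tr(b) tr(b) - tr(1)   [square of b] = y^2 - 2
tr(b^3) = tr(b) tr(b^2) - tr(b)   [square of b] = y^3 - 3*y
tr(a b^2) = tr(b) tr(a b) - tr(a)   [square of b] = y*z - x
use: tr(b^3 a) = tr(b) tr(a b^2) - tr(a b)   [square of b] = y^2*z - x*y - z
tr(b^2 a^-1 b) = tr(b^3) tr(a) - tr(b^3 a)   [inverse elimination on a] = x*y^3 - y^2*z - 2*x*y + z
apply: tr(a b a b) = tr(b a) tr(b a) - tr(1)   [split at a repeated b] = z^2 - 2
tr(a b a) = tr(a) tr(b a) - tr(b)   [square of a] = x*z - y
tr(b a b^2 a) = tr(b) tr(a b a b) - tr(a b a)   [square of b] = y*z^2 - x*z - y
tr(b^2 a^-1 b a) = tr(b a b^2) tr(a) - tr(b a b^2 a)   [inverse elimination on a] = x*y^2*z - x^2*y - y*z^2 + y
use: tr(b a^-1 b a^-1 b) = tr(b^2 a^-1 b) tr(a) - tr(b^2 a^-1 b a)   [inverse elimination on a] = x^2*y^3 - 2*x*y^2*z - x^2*y + y*z^2 + x*z - y
tr(b a b a b a) = tr(a b a b) tr(a b) - tr(b a)   [split at a repeated a] = z^3 - 3*z
tr(b a^-1 b a b a) = tr(b a b a b) tr(a) - tr(b a b a b a)   [inverse elimination on a] = x*y*z^2 - x^2*z - z^3 - x*y + 3*z
apply: tr(b a^-1 b a^-1 b a) = tr(b a^-1 b a b) tr(a) - tr(b a^-1 b a b a)   [inverse elimination on a] = x^2*y^2*z - x^3*y - 2*x*y*z^2 + x^2*z + z^3 + 2*x*y - 3*z
use: tr(a^-1 b a^-1 b a^-1 b) = tr(b a^-1 b a^-1 b) tr(a) - tr(b a^-1 b a^-1 b a)   [inverse elimination on a] = x^3*y^3 - 3*x^2*y^2*z + 3*x*y*z^2 - z^3 - 3*x*y + 3*z
tr(b^3 a b) = tr(b) tr(a b^3) - tr(a b^2)   [square of b] = y^3*z - x*y^2 - 2*y*z + x
apply: tr(b^3 a b a) = tr(b) tr(b a b a b) - tr(b a b a)   [square of b] = y^2*z^2 - x*y*z - y^2 - z^2 + 2
use: tr(a^-1 b^3 a b) = tr(b^3 a b) tr(a) - tr(b^3 a b a)   [inverse elimination on a] = x*y^3*z - x^2*y^2 - y^2*z^2 - x*y*z + x^2 + y^2 + z^2 - 2
apply: tr(b a b a^-2 b^2) = tr(a^-1 b^3 a b) tr(a) - tr(a^-1 b^3 a b a)   [inverse elimination on a] = x^2*y^3*z - x^3*y^2 - x*y^2*z^2 - x^2*y*z - y^3*z + x^3 + 2*x*y^2 + x*z^2 + 2*y*z - 3*x
tr(a b a b a) = tr(a) tr(b a b a) - tr(b a b)   [square of a] = x*z^2 - y*z - x
use: tr(b^2 a b a b a) = tr(b) tr(a b a b a b) - tr(a b a b a)   [square of b] = y*z^3 - x*z^2 - 2*y*z + x
use: tr(a^-1 b^2 a b a b) = tr(b^2 a b a b) tr(a) - tr(b^2 a b a b a)   [inverse elimination on a] = x*y^2*z^2 - x^2*y*z - y*z^3 - x*y^2 + 2*y*z + x
tr(b a b a^-2 b^2 a) = tr(a^-1 b^2 a b a b) tr(a) - tr(a^-1 b^2 a b a b a)   [inverse elimination on a] = x^2*y^2*z^2 - x^3*y*z - x*y*z^3 - x^2*y^2 - y^2*z^2 + 3*x*y*z + x^2 + y^2 + z^2 - 2
use: tr(b a^-1 b a b a^-2 b) = tr(b a b a^-2 b^2) tr(a) - tr(b a b a^-2 b^2 a)   [inverse elimination on a] = x^3*y^3*z - x^4*y^2 - 2*x^2*y^2*z^2 - x*y^3*z + x*y*z^3 + x^4 + 3*x^2*y^2 + x^2*z^2 + y^2*z^2 - x*y*z - 4*x^2 - y^2 - z^2 + 2
apply: tr(a b^2 a) = tr(a) tr(b^2 a) - tr(b^2)   [square of a] = x*y*z - x^2 - y^2 + 2
apply: tr(b a b^2 a b) = tr(b) tr(a b^2 a b) - tr(a b^2 a)   [square of b] = y^2*z^2 - 2*x*y*z + x^2 - 2
apply: tr(b a b^2 a b a^-1) = tr(b a b^2 a b) tr(a) - tr(b a b^2 a b a)   [inverse elimination on a] = x*y^2*z^2 - 2*x^2*y*z - y*z^3 + x^3 + x*z^2 + 2*y*z - 3*x
tr(b a b a^-2 b a b) = tr(b a b^2 a b a^-1) tr(a) - tr(b a b^2 a b)   [inverse elimination on a] = x^2*y^2*z^2 - 2*x^3*y*z - x*y*z^3 + x^4 + x^2*z^2 - y^2*z^2 + 4*x*y*z - 4*x^2 + 2
use: tr(b a b a b a b a) = tr(a b a b a b) tr(a b) - tr(b a b a)   [split at a repeated a] = z^4 - 4*z^2 + 2
apply: tr(a^-1 b a b a b a b) = tr(b a b a b a b) tr(a) - tr(b a b a b a b a)   [inverse elimination on a] = x*y*z^3 - x^2*z^2 - z^4 - 2*x*y*z + x^2 + 4*z^2 - 2
tr(b a b a^-2 b a b a) = tr(a^-1 b a b a b a b) tr(a) - tr(a^-1 b a b a b a b a)   [inverse elimination on a] = x^2*y*z^3 - x^3*z^2 - x*z^4 - 2*x^2*y*z - y*z^3 + x^3 + 5*x*z^2 + 2*y*z - 3*x
tr(b a^-1 b a b a^-2 b a) = tr(b a b a^-2 b a b) tr(a) - tr(b a b a^-2 b a b a)   [inverse elimination on a] = x^3*y^2*z^2 - 2*x^4*y*z - 2*x^2*y*z^3 + x^5 + 2*x^3*z^2 - x*y^2*z^2 + x*z^4 + 6*x^2*y*z + y*z^3 - 5*x^3 - 5*x*z^2 - 2*y*z + 5*x
apply: tr(a^-2 b a^-1 b a^-1 b a b) = tr(b a^-1 b a b a^-2 b) tr(a) - tr(b a^-1 b a b a^-2 b a)   [inverse elimination on a] = x^4*y^3*z - x^5*y^2 - 3*x^3*y^2*z^2 + 2*x^4*y*z - x^2*y^3*z + 3*x^2*y*z^3 + 3*x^3*y^2 - x^3*z^2 + 2*x*y^2*z^2 - x*z^4 - 7*x^2*y*z - y*z^3 + x^3 - x*y^2 + 4*x*z^2 + 2*y*z - 3*x
tr(b a^-1 b a b^-1 a^-2 b a^-1) = tr(a^-2 b a^-1 b a^-1 b a) tr(b) - tr(a^-2 b a^-1 b a^-1 b a b)   [inverse elimination on b] = -x^4*y^3*z + x^5*y^2 + x^3*y^4 + 3*x^3*y^2*z^2 - 2*x^4*y*z - 2*x^2*y^3*z - 3*x^2*y*z^3 - 3*x^3*y^2 + x^3*z^2 + x*y^2*z^2 + x*z^4 + 7*x^2*y*z - x^3 - 2*x*y^2 - 4*x*z^2 + y*z + 3*x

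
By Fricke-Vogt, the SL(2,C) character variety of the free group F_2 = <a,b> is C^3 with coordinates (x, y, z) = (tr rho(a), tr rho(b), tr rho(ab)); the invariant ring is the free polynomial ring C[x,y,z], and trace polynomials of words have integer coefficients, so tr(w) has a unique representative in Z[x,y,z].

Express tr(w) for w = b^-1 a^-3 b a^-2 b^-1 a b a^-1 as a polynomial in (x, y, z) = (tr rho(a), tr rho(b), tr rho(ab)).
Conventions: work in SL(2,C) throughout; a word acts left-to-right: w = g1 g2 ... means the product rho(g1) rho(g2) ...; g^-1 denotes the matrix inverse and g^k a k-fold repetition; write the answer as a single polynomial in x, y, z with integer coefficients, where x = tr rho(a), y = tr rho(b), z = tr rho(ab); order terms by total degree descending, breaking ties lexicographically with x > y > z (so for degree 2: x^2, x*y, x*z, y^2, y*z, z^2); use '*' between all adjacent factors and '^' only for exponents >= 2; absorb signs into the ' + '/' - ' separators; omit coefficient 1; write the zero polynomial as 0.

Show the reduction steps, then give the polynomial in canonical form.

trace(a^-1) = trace(a) = x
so trace(a b a) = trace(a)*trace(b a) - trace(b)  (reduce the a square) = x*z - y
trace(a b a b) = trace(b a)*trace(b a) - trace(1)  (split on b) = z^2 - 2
reduce: trace(b a b^-1 a) = trace(a b a)*trace(b) - trace(a b a b)  (eliminate b^-1) = x*y*z - y^2 - z^2 + 2
trace(b^-1 a^-1 b a) = trace(b a b^-1)*trace(a) - trace(b a b^-1 a)  (eliminate a^-1) = -x*y*z + x^2 + y^2 + z^2 - 2
so trace(a^-1 b a^-1 b^-1) = trace(b^-1 a^-1 b)*trace(a) - trace(b^-1 a^-1 b a)  (eliminate a^-1) = x*y*z - y^2 - z^2 + 2
trace(a^2) = trace(a)*trace(a) - trace(1)  (reduce the a square) = x^2 - 2
trace(a b^2 a) = trace(b)*trace(a^2 b) - trace(a^2)  (reduce the b square) = x*y*z - x^2 - y^2 + 2
so trace(a b^2 a b) = trace(b)*trace(a b a b) - trace(a b a)  (reduce the b square) = y*z^2 - x*z - y
trace(b a b^-1 a b) = trace(a b^2 a)*trace(b) - trace(a b^2 a b)  (eliminate b^-1) = x*y^2*z - x^2*y - y^3 - y*z^2 + x*z + 3*y
trace(a b^2) = trace(b)*trace(a b) - trace(a)  (reduce the b square) = y*z - x
trace(b a b^2) = trace(b)*trace(a b^2) - trace(a b)  (reduce the b square) = y^2*z - x*y - z
trace(a b a b^2 a) = trace(a)*trace(b a b^2 a) - trace(b a b^2)  (reduce the a square) = x*y*z^2 - x^2*z - y^2*z + z
trace(a b a b a b) = trace(a b a b)*trace(a b) - trace(b a)  (split on a) = z^3 - 3*z
so trace(a b a b a) = trace(a)*trace(b a b a) - trace(b a b)  (reduce the a square) = x*z^2 - y*z - x
trace(a b a b^2 a b) = trace(b)*trace(a b a b a b) - trace(a b a b a)  (reduce the b square) = y*z^3 - x*z^2 - 2*y*z + x
trace(b a b^-1 a b a b) = trace(a b a b^2 a)*trace(b) - trace(a b a b^2 a b)  (eliminate b^-1) = x*y^2*z^2 - x^2*y*z - y^3*z - y*z^3 + x*z^2 + 3*y*z - x
trace(a b a b a b a) = trace(a)*trace(b a b a b a) - trace(b a b a b)  (reduce the a square) = x*z^3 - y*z^2 - 2*x*z + y
trace(a b a b a b a b) = trace(b a b a)*trace(b a b a) - trace(1)  (split on b) = z^4 - 4*z^2 + 2
reduce: trace(b a b^-1 a b a b a) = trace(a b a b a b a)*trace(b) - trace(a b a b a b a b)  (eliminate b^-1) = x*y*z^3 - y^2*z^2 - z^4 - 2*x*y*z + y^2 + 4*z^2 - 2
trace(a^-1 b a b^-1 a b a b) = trace(b a b^-1 a b a b)*trace(a) - trace(b a b^-1 a b a b a)  (eliminate a^-1) = x^2*y^2*z^2 - x^3*y*z - x*y^3*z - 2*x*y*z^3 + x^2*z^2 + y^2*z^2 + z^4 + 5*x*y*z - x^2 - y^2 - 4*z^2 + 2
reduce: trace(b^-1 a b a b^-1 a^-1 b a) = trace(a^-1 b a b^-1 a b a)*trace(b) - trace(a^-1 b a b^-1 a b a b)  (eliminate b^-1) = -x^2*y^2*z^2 + x^3*y*z + 2*x*y^3*z + 2*x*y*z^3 - x^2*y^2 - x^2*z^2 - y^4 - 2*y^2*z^2 - z^4 - 4*x*y*z + x^2 + 4*y^2 + 4*z^2 - 2
trace(b a^-1 b^-1 a b a b^-1 a^-1) = trace(b^-1 a b a b^-1 a^-1 b)*trace(a) - trace(b^-1 a b a b^-1 a^-1 b a)  (eliminate a^-1) = x^2*y^2*z^2 - x^3*y*z - 2*x*y^3*z - 2*x*y*z^3 + x^2*y^2 + x^2*z^2 + y^4 + 2*y^2*z^2 + z^4 + 4*x*y*z - 4*y^2 - 4*z^2 + 2
trace(b^-1 a^-2 b a^-1 b^-1 a b a) = trace(b a^-1 b^-1 a b a b^-1 a^-1)*trace(a) - trace(b a^-1 b^-1 a b a b^-1)  (eliminate a^-1) = x^3*y^2*z^2 - x^4*y*z - 2*x^2*y^3*z - 2*x^2*y*z^3 + x^3*y^2 + x^3*z^2 + x*y^4 + 2*x*y^2*z^2 + x*z^4 + 4*x^2*y*z - 4*x*y^2 - 4*x*z^2 + x
trace(a^-2 b a^-1 b^-1 a b a^-1 b^-1) = trace(b^-1 a^-2 b a^-1 b^-1 a b)*trace(a) - trace(b^-1 a^-2 b a^-1 b^-1 a b a)  (eliminate a^-1) = -x^3*y^2*z^2 + x^4*y*z + 2*x^2*y^3*z + 2*x^2*y*z^3 - x^3*y^2 - x^3*z^2 - x*y^4 - 2*x*y^2*z^2 - x*z^4 - 3*x^2*y*z + 3*x*y^2 + 3*x*z^2 + x
reduce: trace(a^-1 b^-1 a b a^-1 b^-1 a^-3 b) = trace(a^-2 b a^-1 b^-1 a b a^-1 b^-1)*trace(a) - trace(a^-2 b a^-1 b^-1 a b a^-1 b^-1 a)  (eliminate a^-1) = -x^4*y^2*z^2 + x^5*y*z + 2*x^3*y^3*z + 2*x^3*y*z^3 - x^4*y^2 - x^4*z^2 - x^2*y^4 - x^2*y^2*z^2 - x^2*z^4 - 4*x^3*y*z - 2*x*y^3*z - 2*x*y*z^3 + 4*x^2*y^2 + 4*x^2*z^2 + y^4 + 2*y^2*z^2 + z^4 + 4*x*y*z - 4*y^2 - 4*z^2 + 2
reduce: trace(b a^-1) = trace(b)*trace(a) - trace(b a)  (eliminate a^-1) = x*y - z
trace(a^-2 b) = trace(b a^-1)*trace(a) - trace(b)  (eliminate a^-1) = x^2*y - x*z - y
so trace(a^-2 b a^-1) = trace(a^-2 b)*trace(a) - trace(a^-2 b a)  (eliminate a^-1) = x^3*y - x^2*z - 2*x*y + z
trace(b^2) = trace(b)*trace(b) - trace(1)  (reduce the b square) = y^2 - 2
trace(b a^-1 b) = trace(b^2)*trace(a) - trace(b^2 a)  (eliminate a^-1) = x*y^2 - y*z - x
reduce: trace(b a^-1 b a) = trace(b a b)*trace(a) - trace(b a b a)  (eliminate a^-1) = x*y*z - x^2 - z^2 + 2
trace(a^-1 b a^-1 b) = trace(b a^-1 b)*trace(a) - trace(b a^-1 b a)  (eliminate a^-1) = x^2*y^2 - 2*x*y*z + z^2 - 2
trace(a^-2 b a^-1 b) = trace(a^-1 b a^-1 b)*trace(a) - trace(a^-1 b a^-1 b a)  (eliminate a^-1) = x^3*y^2 - 2*x^2*y*z - x*y^2 + x*z^2 + y*z - x
so trace(b a^-1 b^-1 a^-2) = trace(a^-2 b a^-1)*trace(b) - trace(a^-2 b a^-1 b)  (eliminate b^-1) = x^2*y*z - x*y^2 - x*z^2 + x
so trace(b^-1 a^-3 b a^-2 b^-1 a b a^-1) = trace(a^-1 b^-1 a b a^-1 b^-1 a^-3 b)*trace(a) - trace(a^-1 b^-1 a b a^-1 b^-1 a^-3 b a)  (eliminate a^-1) = -x^5*y^2*z^2 + x^6*y*z + 2*x^4*y^3*z + 2*x^4*y*z^3 - x^5*y^2 - x^5*z^2 - x^3*y^4 - x^3*y^2*z^2 - x^3*z^4 - 4*x^4*y*z - 2*x^2*y^3*z - 2*x^2*y*z^3 + 4*x^3*y^2 + 4*x^3*z^2 + x*y^4 + 2*x*y^2*z^2 + x*z^4 + 3*x^2*y*z - 3*x*y^2 - 3*x*z^2 + x

-x^5*y^2*z^2 + x^6*y*z + 2*x^4*y^3*z + 2*x^4*y*z^3 - x^5*y^2 - x^5*z^2 - x^3*y^4 - x^3*y^2*z^2 - x^3*z^4 - 4*x^4*y*z - 2*x^2*y^3*z - 2*x^2*y*z^3 + 4*x^3*y^2 + 4*x^3*z^2 + x*y^4 + 2*x*y^2*z^2 + x*z^4 + 3*x^2*y*z - 3*x*y^2 - 3*x*z^2 + x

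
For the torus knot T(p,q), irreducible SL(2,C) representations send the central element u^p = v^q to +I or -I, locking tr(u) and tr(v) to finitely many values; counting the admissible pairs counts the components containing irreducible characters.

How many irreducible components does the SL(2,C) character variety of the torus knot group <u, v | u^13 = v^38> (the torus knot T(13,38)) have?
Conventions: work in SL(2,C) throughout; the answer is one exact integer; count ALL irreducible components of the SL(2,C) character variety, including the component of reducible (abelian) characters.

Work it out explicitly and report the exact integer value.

Gamma = < u, v | u^13 = v^38 > (torus knot T(13,38)); the central element u^13 = v^38 acts as +I or -I in any irreducible SL(2,C) representation.
So on each irreducible component the traces are pinned: tr(u) = 2*cos(pi*alpha/13) with 1 <= alpha <= 12, tr(v) = 2*cos(pi*beta/38) with 1 <= beta <= 37.
u^13 = (-1)^alpha I and v^38 = (-1)^beta I must agree, so alpha and beta have equal parity.
Counting: 6 odd alphas x 19 odd betas + 6 even alphas x 18 even betas = 114 + 108 = 222.
Total: 222 irreducible-character components + 1 reducible (abelian) component = 223.

223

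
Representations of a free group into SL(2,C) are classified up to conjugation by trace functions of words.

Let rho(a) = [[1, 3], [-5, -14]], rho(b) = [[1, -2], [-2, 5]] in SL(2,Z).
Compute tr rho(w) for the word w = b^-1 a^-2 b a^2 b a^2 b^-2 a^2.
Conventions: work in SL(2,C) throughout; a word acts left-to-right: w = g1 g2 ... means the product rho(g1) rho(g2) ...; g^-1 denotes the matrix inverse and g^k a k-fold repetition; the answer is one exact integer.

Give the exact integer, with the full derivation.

-74055143429

rho(b^-1) = [[5, 2], [2, 1]]
... * rho(a^-1) = [[-14, -3], [5, 1]]  ->  [[-60, -13], [-23, -5]]
... * rho(a^-1) = [[-14, -3], [5, 1]]  ->  [[775, 167], [297, 64]]
... * rho(b) = [[1, -2], [-2, 5]]  ->  [[441, -715], [169, -274]]
... * rho(a) = [[1, 3], [-5, -14]]  ->  [[4016, 11333], [1539, 4343]]
... * rho(a) = [[1, 3], [-5, -14]]  ->  [[-52649, -146614], [-20176, -56185]]
... * rho(b) = [[1, -2], [-2, 5]]  ->  [[240579, -627772], [92194, -240573]]
... * rho(a) = [[1, 3], [-5, -14]]  ->  [[3379439, 9510545], [1295059, 3644604]]
... * rho(a) = [[1, 3], [-5, -14]]  ->  [[-44173286, -123009313], [-16927961, -47139279]]
... * rho(b^-1) = [[5, 2], [2, 1]]  ->  [[-466885056, -211355885], [-178918363, -80995201]]
... * rho(b^-1) = [[5, 2], [2, 1]]  ->  [[-2757137050, -1145125997], [-1056582217, -438831927]]
... * rho(a) = [[1, 3], [-5, -14]]  ->  [[2968492935, 7760352808], [1137577418, 2973900327]]
... * rho(a) = [[1, 3], [-5, -14]]  ->  [[-35833271105, -99739460507], [-13731924217, -38221872324]]
tr = -35833271105 + -38221872324 = -74055143429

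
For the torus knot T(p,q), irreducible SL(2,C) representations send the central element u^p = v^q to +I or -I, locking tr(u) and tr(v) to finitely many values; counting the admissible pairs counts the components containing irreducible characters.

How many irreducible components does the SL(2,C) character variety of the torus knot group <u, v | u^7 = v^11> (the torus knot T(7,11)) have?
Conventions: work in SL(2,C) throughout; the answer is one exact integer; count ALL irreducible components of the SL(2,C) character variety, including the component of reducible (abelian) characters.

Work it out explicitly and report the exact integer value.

In the torus knot group T(7,11), u^7 = v^11 is central, so an irreducible representation sends it to +I or -I (Schur).
On an irreducible component, tr(u) is locked at 2*cos(pi*alpha/7) for some alpha in 1..6, and tr(v) at 2*cos(pi*beta/11) for some beta in 1..10.
The two central values (-1)^alpha I and (-1)^beta I must be the same matrix, so alpha and beta share a parity.
count pairs: odd alpha (3 choices) x odd beta (5), plus even alpha (3) x even beta (5): 3*5 + 3*5 = 30.
components with irreducible characters: 30; plus the single component of reducible (abelian) characters: total 31.

31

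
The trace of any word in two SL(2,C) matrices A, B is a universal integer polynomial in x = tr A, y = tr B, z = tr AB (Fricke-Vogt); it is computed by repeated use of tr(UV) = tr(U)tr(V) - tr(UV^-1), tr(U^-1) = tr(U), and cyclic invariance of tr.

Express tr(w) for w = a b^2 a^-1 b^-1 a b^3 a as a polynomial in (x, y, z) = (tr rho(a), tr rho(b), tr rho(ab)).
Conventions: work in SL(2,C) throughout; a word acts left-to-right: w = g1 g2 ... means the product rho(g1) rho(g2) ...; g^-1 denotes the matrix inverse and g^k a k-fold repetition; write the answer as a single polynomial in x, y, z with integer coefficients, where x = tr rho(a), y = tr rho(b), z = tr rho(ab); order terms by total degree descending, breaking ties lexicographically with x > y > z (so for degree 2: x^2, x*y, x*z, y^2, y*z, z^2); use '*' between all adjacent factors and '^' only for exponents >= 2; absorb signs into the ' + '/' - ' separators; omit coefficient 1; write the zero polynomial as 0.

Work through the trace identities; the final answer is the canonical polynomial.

next, trace(a b^2) = trace(b)*trace(a b) - trace(a)   [square of b] = y*z - x
trace(b a b^2) = trace(b)*trace(a b^2) - trace(a b)   [square of b] = y^2*z - x*y - z
next, trace(b^4 a) = trace(b)*trace(b a b^2) - trace(b a b)   [square of b] = y^3*z - x*y^2 - 2*y*z + x
trace(b^2) = trace(b)*trace(b) - trace(1)   [square of b] = y^2 - 2
next, trace(b^3) = trace(b)*trace(b^2) - trace(b)   [square of b] = y^3 - 3*y
trace(b^4) = trace(b)*trace(b^3) - trace(b^2)   [square of b] = y^4 - 4*y^2 + 2
trace(b^2 a^2 b^2) = trace(a)*trace(b^4 a) - trace(b^4)   [square of a] = x*y^3*z - x^2*y^2 - y^4 - 2*x*y*z + x^2 + 4*y^2 - 2
and trace(a^2 b) = trace(a)*trace(b a) - trace(b)   [square of a] = x*z - y
next, trace(a^2) = trace(a)*trace(a) - trace(1)   [square of a] = x^2 - 2
trace(a^2 b^2) = trace(b)*trace(a^2 b) - trace(a^2)   [square of b] = x*y*z - x^2 - y^2 + 2
next, trace(b^2 a^2 b) = trace(b)*trace(a^2 b^2) - trace(a^2 b)   [square of b] = x*y^2*z - x^2*y - y^3 - x*z + 3*y
next, trace(b^3 a^2 b^2) = trace(b)*trace(b^2 a^2 b^2) - trace(b^2 a^2 b)   [square of b] = x*y^4*z - x^2*y^3 - y^5 - 3*x*y^2*z + 2*x^2*y + 5*y^3 + x*z - 5*y
trace(a b a b) = trace(a b)*trace(a b) - trace(1)   [split at a repeated a] = z^2 - 2
next, trace(a b^2 a b) = trace(b)*trace(a b a b) - trace(a b a)   [square of b] = y*z^2 - x*z - y
next, trace(b^2 a b^2 a) = trace(b)*trace(a b^2 a b) - trace(a b^2 a)   [square of b] = y^2*z^2 - 2*x*y*z + x^2 - 2
trace(b a b^2 a^2 b) = trace(a)*trace(b^2 a b^2 a) - trace(b^2 a b^2)   [square of a] = x*y^2*z^2 - 2*x^2*y*z - y^3*z + x^3 + x*y^2 + 2*y*z - 3*x
next, trace(b a b^2 a^2) = trace(a)*trace(b a b^2 a) - trace(b a b^2)   [square of a] = x*y*z^2 - x^2*z - y^2*z + z
trace(a^2 b^3 a b^2) = trace(b)*trace(b a b^2 a^2 b) - trace(b a b^2 a^2)   [square of b] = x*y^3*z^2 - 2*x^2*y^2*z - y^4*z + x^3*y + x*y^3 - x*y*z^2 + x^2*z + 3*y^2*z - 3*x*y - z
trace(a b a^2 b^2) = trace(a)*trace(b^2 a b a) - trace(b^2 a b)   [square of a] = x*y*z^2 - x^2*z - y^2*z + z
trace(a b a^2 b) = trace(a)*trace(b a b a) - trace(b a b)   [square of a] = x*z^2 - y*z - x
trace(a^2 b^3 a b) = trace(b)*trace(a b a^2 b^2) - trace(a b a^2 b)   [square of b] = x*y^2*z^2 - x^2*y*z - y^3*z - x*z^2 + 2*y*z + x
trace(b a b^3 a^2 b^2) = trace(b)*trace(a^2 b^3 a b^2) - trace(a^2 b^3 a b)   [square of b] = x*y^4*z^2 - 2*x^2*y^3*z - y^5*z + x^3*y^2 + x*y^4 - 2*x*y^2*z^2 + 2*x^2*y*z + 4*y^3*z - 3*x*y^2 + x*z^2 - 3*y*z - x
next, trace(a b a b a b) = trace(a b a b)*trace(a b) - trace(b a)   [split at a repeated a] = z^3 - 3*z
trace(b a b a b a b) = trace(b)*trace(a b a b a b) - trace(a b a b a)   [square of b] = y*z^3 - x*z^2 - 2*y*z + x
next, trace(b a b a b^3 a) = trace(b)*trace(b a b a b a b) - trace(b a b a b a)   [square of b] = y^2*z^3 - x*y*z^2 - 2*y^2*z - z^3 + x*y + 3*z
trace(b a b a b^2) = trace(b)*trace(a b a b^2) - trace(a b a b)   [square of b] = y^2*z^2 - x*y*z - y^2 - z^2 + 2
next, trace(b a b a b^3) = trace(b)*trace(b a b a b^2) - trace(b a b a b)   [square of b] = y^3*z^2 - x*y^2*z - y^3 - 2*y*z^2 + x*z + 3*y
and trace(a b a b^3 a^2 b) = trace(a)*trace(b a b a b^3 a) - trace(b a b a b^3)   [square of a] = x*y^2*z^3 - x^2*y*z^2 - y^3*z^2 - x*y^2*z - x*z^3 + x^2*y + y^3 + 2*y*z^2 + 2*x*z - 3*y
trace(b a^3 b a b) = trace(a)*trace(a b a b^2 a) - trace(a b a b^2)   [square of a] = x^2*y*z^2 - x^3*z - x*y^2*z - y*z^2 + 2*x*z + y
trace(b a^3 b a) = trace(a)*trace(a b a b a) - trace(a b a b)   [square of a] = x^2*z^2 - x*y*z - x^2 - z^2 + 2
trace(a b a b^3 a^2) = trace(b)*trace(b a^3 b a b) - trace(b a^3 b a)   [square of b] = x^2*y^2*z^2 - x^3*y*z - x*y^3*z - x^2*z^2 - y^2*z^2 + 3*x*y*z + x^2 + y^2 + z^2 - 2
next, trace(b a b^3 a^2 b^2 a) = trace(b)*trace(a b a b^3 a^2 b) - trace(a b a b^3 a^2)   [square of b] = x*y^3*z^3 - 2*x^2*y^2*z^2 - y^4*z^2 + x^3*y*z - x*y*z^3 + x^2*y^2 + x^2*z^2 + y^4 + 3*y^2*z^2 - x*y*z - x^2 - 4*y^2 - z^2 + 2
trace(a b^3 a^2 b^2 a^-1 b) = trace(b a b^3 a^2 b^2)*trace(a) - trace(b a b^3 a^2 b^2 a)   [inverse elimination on a] = x^2*y^4*z^2 - 2*x^3*y^3*z - x*y^5*z - x*y^3*z^3 + x^4*y^2 + x^2*y^4 + y^4*z^2 + x^3*y*z + 4*x*y^3*z + x*y*z^3 - 4*x^2*y^2 - y^4 - 3*y^2*z^2 - 2*x*y*z + 4*y^2 + z^2 - 2
and trace(a b^2 a^-1 b^-1 a b^3 a) = trace(a b^3 a^2 b^2 a^-1)*trace(b) - trace(a b^3 a^2 b^2 a^-1 b)   [inverse elimination on b] = -x^2*y^4*z^2 + 2*x^3*y^3*z + 2*x*y^5*z + x*y^3*z^3 - x^4*y^2 - 2*x^2*y^4 - y^6 - y^4*z^2 - x^3*y*z - 7*x*y^3*z - x*y*z^3 + 6*x^2*y^2 + 6*y^4 + 3*y^2*z^2 + 3*x*y*z - 9*y^2 - z^2 + 2

-x^2*y^4*z^2 + 2*x^3*y^3*z + 2*x*y^5*z + x*y^3*z^3 - x^4*y^2 - 2*x^2*y^4 - y^6 - y^4*z^2 - x^3*y*z - 7*x*y^3*z - x*y*z^3 + 6*x^2*y^2 + 6*y^4 + 3*y^2*z^2 + 3*x*y*z - 9*y^2 - z^2 + 2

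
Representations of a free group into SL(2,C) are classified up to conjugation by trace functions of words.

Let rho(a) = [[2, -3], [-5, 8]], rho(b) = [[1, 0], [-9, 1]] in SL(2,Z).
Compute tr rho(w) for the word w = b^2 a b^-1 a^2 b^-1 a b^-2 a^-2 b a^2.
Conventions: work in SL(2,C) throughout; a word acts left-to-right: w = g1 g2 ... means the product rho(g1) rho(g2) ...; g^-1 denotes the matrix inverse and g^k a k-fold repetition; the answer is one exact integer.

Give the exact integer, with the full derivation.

27186734690

rho(b) = [[1, 0], [-9, 1]]
... * rho(b) = [[1, 0], [-9, 1]]  ->  [[1, 0], [-18, 1]]
... * rho(a) = [[2, -3], [-5, 8]]  ->  [[2, -3], [-41, 62]]
... * rho(b^-1) = [[1, 0], [9, 1]]  ->  [[-25, -3], [517, 62]]
... * rho(a) = [[2, -3], [-5, 8]]  ->  [[-35, 51], [724, -1055]]
... * rho(a) = [[2, -3], [-5, 8]]  ->  [[-325, 513], [6723, -10612]]
... * rho(b^-1) = [[1, 0], [9, 1]]  ->  [[4292, 513], [-88785, -10612]]
... * rho(a) = [[2, -3], [-5, 8]]  ->  [[6019, -8772], [-124510, 181459]]
... * rho(b^-1) = [[1, 0], [9, 1]]  ->  [[-72929, -8772], [1508621, 181459]]
... * rho(b^-1) = [[1, 0], [9, 1]]  ->  [[-151877, -8772], [3141752, 181459]]
... * rho(a^-1) = [[8, 3], [5, 2]]  ->  [[-1258876, -473175], [26041311, 9788174]]
... * rho(a^-1) = [[8, 3], [5, 2]]  ->  [[-12436883, -4722978], [257271358, 97700281]]
... * rho(b) = [[1, 0], [-9, 1]]  ->  [[30069919, -4722978], [-622031171, 97700281]]
... * rho(a) = [[2, -3], [-5, 8]]  ->  [[83754728, -127993581], [-1732563747, 2647695761]]
... * rho(a) = [[2, -3], [-5, 8]]  ->  [[807477361, -1275212832], [-16703606299, 26379257329]]
tr = 807477361 + 26379257329 = 27186734690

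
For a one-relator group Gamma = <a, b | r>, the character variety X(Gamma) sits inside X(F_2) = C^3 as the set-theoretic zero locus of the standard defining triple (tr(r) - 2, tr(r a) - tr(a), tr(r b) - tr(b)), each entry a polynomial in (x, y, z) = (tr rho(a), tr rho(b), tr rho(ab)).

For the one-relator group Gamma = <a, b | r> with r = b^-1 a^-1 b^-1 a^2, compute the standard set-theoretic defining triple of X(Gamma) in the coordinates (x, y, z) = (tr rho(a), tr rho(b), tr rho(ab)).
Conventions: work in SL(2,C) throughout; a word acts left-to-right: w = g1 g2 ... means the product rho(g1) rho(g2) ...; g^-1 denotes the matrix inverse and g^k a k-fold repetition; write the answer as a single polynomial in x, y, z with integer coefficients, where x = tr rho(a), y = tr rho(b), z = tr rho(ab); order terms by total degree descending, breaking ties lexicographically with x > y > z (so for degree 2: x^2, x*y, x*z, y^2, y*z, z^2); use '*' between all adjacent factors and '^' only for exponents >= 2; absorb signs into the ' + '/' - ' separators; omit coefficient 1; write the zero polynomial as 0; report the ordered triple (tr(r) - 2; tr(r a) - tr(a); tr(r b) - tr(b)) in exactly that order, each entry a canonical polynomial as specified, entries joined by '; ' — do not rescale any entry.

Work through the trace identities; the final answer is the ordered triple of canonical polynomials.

and tr(b^-1 a) = tr(a) tr(b) - tr(a b) = x*y - z
and tr(a^2 b) = tr(a) tr(b a) - tr(b) = x*z - y
next, tr(a^2) = tr(a) tr(a) - tr(1) = x^2 - 2
next, tr(b a^2 b) = tr(b) tr(a^2 b) - tr(a^2) = x*y*z - x^2 - y^2 + 2
next, tr(b a b a) = tr(b a) tr(b a) - tr(1)   [split at repeated b] = z^2 - 2
next, tr(b a b) = tr(b) tr(a b) - tr(a) = y*z - x
tr(b a^2 b a) = tr(a) tr(b a b a) - tr(b a b) = x*z^2 - y*z - x
next, tr(a^2 b a^-1 b) = tr(b a^2 b) tr(a) - tr(b a^2 b a) = x^2*y*z - x^3 - x*y^2 - x*z^2 + y*z + 3*x
tr(a^-1 b^-1 a^2 b) = tr(a^2 b a^-1) tr(b) - tr(a^2 b a^-1 b) = -x^2*y*z + x^3 + x*y^2 + x*z^2 - 3*x
tr(b^-1 a^-1 b^-1 a^2) = tr(a^-1 b^-1 a^2) tr(b) - tr(a^-1 b^-1 a^2 b) = x^2*y*z - x^3 - x*z^2 - y*z + 3*x
tr(a^2 b^-1) = tr(a^2) tr(b) - tr(a^2 b) = x^2*y - x*z - y
next, tr(a^3) = tr(a) tr(a^2) - tr(a) = x^3 - 3*x
next, tr(b a^3) = tr(a) tr(a b a) - tr(a b) = x^2*z - x*y - z
tr(a b a^3) = tr(a) tr(b a^3) - tr(b a^2) = x^3*z - x^2*y - 2*x*z + y
next, tr(a b a^3 b) = tr(a) tr(a b a b a) - tr(a b a b) = x^2*z^2 - x*y*z - x^2 - z^2 + 2
tr(b a^3 b^-1 a) = tr(a b a^3) tr(b) - tr(a b a^3 b) = x^3*y*z - x^2*y^2 - x^2*z^2 - x*y*z + x^2 + y^2 + z^2 - 2
next, tr(a^3 b^-1 a^-1 b) = tr(b a^3 b^-1) tr(a) - tr(b a^3 b^-1 a) = -x^3*y*z + x^4 + x^2*y^2 + x^2*z^2 + x*y*z - 4*x^2 - y^2 - z^2 + 2
tr(b^-1 a^-1 b^-1 a^3) = tr(a^3 b^-1 a^-1) tr(b) - tr(a^3 b^-1 a^-1 b) = x^3*y*z - x^4 - x^2*z^2 - 2*x*y*z + 4*x^2 + z^2 - 2
assemble the triple (tr(r) - 2; tr(r a) - x; tr(r b) - y)

x^2*y*z - x^3 - x*z^2 - y*z + 3*x - 2; x^3*y*z - x^4 - x^2*z^2 - 2*x*y*z + 4*x^2 + z^2 - x - 2; x*y - y - z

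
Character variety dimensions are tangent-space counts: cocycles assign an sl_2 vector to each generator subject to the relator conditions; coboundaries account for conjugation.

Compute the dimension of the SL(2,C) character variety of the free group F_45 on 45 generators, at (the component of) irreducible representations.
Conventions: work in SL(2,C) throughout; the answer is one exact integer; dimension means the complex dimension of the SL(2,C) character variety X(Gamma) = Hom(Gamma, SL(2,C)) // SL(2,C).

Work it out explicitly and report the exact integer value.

Here Gamma is free of rank 45 — no relator constrains a cocycle.
So Z^1 = (sl_2)^45 in full: dim Z^1 = 135.
dim B^1 = 3: the coboundary map is injective because an irreducible image has centralizer 0 in sl_2.
Therefore dim X = 135 - 3 = 132.

132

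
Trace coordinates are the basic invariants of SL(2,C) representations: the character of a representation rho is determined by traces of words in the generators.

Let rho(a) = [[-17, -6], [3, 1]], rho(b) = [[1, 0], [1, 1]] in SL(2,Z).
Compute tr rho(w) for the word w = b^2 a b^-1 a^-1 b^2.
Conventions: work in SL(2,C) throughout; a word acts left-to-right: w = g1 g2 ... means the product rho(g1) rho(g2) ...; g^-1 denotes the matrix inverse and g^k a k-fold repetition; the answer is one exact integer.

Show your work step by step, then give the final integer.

rho(b) = [[1, 0], [1, 1]]
... * rho(b) = [[1, 0], [1, 1]]  ->  [[1, 0], [2, 1]]
... * rho(a) = [[-17, -6], [3, 1]]  ->  [[-17, -6], [-31, -11]]
... * rho(b^-1) = [[1, 0], [-1, 1]]  ->  [[-11, -6], [-20, -11]]
... * rho(a^-1) = [[1, 6], [-3, -17]]  ->  [[7, 36], [13, 67]]
... * rho(b) = [[1, 0], [1, 1]]  ->  [[43, 36], [80, 67]]
... * rho(b) = [[1, 0], [1, 1]]  ->  [[79, 36], [147, 67]]
tr = 79 + 67 = 146

146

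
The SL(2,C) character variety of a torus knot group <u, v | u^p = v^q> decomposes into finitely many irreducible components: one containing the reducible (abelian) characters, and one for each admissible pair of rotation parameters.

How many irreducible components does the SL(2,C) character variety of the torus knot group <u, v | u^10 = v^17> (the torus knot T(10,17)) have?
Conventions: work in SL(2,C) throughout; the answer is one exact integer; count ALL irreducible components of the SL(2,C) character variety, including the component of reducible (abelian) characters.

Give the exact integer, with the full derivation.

73

Gamma = < u, v | u^10 = v^17 > (torus knot T(10,17)); the central element u^10 = v^17 acts as +I or -I in any irreducible SL(2,C) representation.
This locks tr(u) to 2*cos(pi*alpha/10), alpha in 1..9, and tr(v) to 2*cos(pi*beta/17), beta in 1..16, on each component of irreducible characters.
u^10 = (-1)^alpha I and v^17 = (-1)^beta I must agree, so alpha and beta have equal parity.
Counting: 5 odd alphas x 8 odd betas + 4 even alphas x 8 even betas = 40 + 32 = 72.
That is 72 components of irreducible characters, and with the reducible (abelian) component the total is 73.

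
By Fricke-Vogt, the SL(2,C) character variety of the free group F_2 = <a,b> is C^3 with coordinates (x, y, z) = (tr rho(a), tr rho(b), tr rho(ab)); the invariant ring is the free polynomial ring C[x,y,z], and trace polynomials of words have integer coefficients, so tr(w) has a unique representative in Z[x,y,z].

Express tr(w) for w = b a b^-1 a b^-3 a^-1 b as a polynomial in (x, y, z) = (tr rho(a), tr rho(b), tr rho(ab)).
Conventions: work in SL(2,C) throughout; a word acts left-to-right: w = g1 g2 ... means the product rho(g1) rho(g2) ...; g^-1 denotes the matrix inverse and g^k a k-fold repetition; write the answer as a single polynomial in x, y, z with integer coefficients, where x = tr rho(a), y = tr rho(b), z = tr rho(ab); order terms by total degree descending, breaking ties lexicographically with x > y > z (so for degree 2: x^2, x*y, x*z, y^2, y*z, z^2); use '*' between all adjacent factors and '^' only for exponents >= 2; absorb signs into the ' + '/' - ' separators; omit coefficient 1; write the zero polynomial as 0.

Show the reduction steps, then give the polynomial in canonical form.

apply: trace(a^2) = trace(a) * trace(a) - trace(1)   [square of a] = x^2 - 2
apply: trace(a^2 b) = trace(a) * trace(b a) - trace(b)   [square of a] = x*z - y
apply: trace(a b^-1 a) = trace(a^2) * trace(b) - trace(a^2 b)   [inverse elimination on b] = x^2*y - x*z - y
trace(a^3 b) = trace(a) * trace(b a^2) - trace(b a)   [square of a] = x^2*z - x*y - z
trace(a^3) = trace(a) * trace(a^2) - trace(a)   [square of a] = x^3 - 3*x
trace(a^2 b^2 a) = trace(b) * trace(a^3 b) - trace(a^3)   [square of b] = x^2*y*z - x^3 - x*y^2 - y*z + 3*x
trace(a b a b) = trace(a b) * trace(a b) - trace(1)   [split at a repeated a] = z^2 - 2
trace(b^2 a b a) = trace(b) * trace(a b a b) - trace(a b a)   [square of b] = y*z^2 - x*z - y
trace(a b^2) = trace(b) * trace(a b) - trace(a)   [square of b] = y*z - x
trace(b^2 a b) = trace(b) * trace(a b^2) - trace(a b)   [square of b] = y^2*z - x*y - z
apply: trace(a^2 b^2 a b) = trace(a) * trace(b^2 a b a) - trace(b^2 a b)   [square of a] = x*y*z^2 - x^2*z - y^2*z + z
trace(a b^2 a b^-1 a) = trace(a^2 b^2 a) * trace(b) - trace(a^2 b^2 a b)   [inverse elimination on b] = x^2*y^2*z - x^3*y - x*y^3 - x*y*z^2 + x^2*z + 3*x*y - z
use: trace(a b a b^2 a) = trace(a) * trace(b a b^2 a) - trace(b a b^2)   [square of a] = x*y*z^2 - x^2*z - y^2*z + z
trace(a b a b a b) = trace(b a b a) * trace(b a) - trace(a b)   [split at a repeated b] = z^3 - 3*z
apply: trace(a b a b a) = trace(a) * trace(b a b a) - trace(b a b)   [square of a] = x*z^2 - y*z - x
apply: trace(a b a b^2 a b) = trace(b) * trace(a b a b a b) - trace(a b a b a)   [square of b] = y*z^3 - x*z^2 - 2*y*z + x
use: trace(a b^2 a b^-1 a b) = trace(a b a b^2 a) * trace(b) - trace(a b a b^2 a b)   [inverse elimination on b] = x*y^2*z^2 - x^2*y*z - y^3*z - y*z^3 + x*z^2 + 3*y*z - x
use: trace(a b^2 a b^-1 a b^-1) = trace(a b^2 a b^-1 a) * trace(b) - trace(a b^2 a b^-1 a b)   [inverse elimination on b] = x^2*y^3*z - x^3*y^2 - x*y^4 - 2*x*y^2*z^2 + 2*x^2*y*z + y^3*z + y*z^3 + 3*x*y^2 - x*z^2 - 4*y*z + x
apply: trace(b^2 a b^-1 a b^-2 a) = trace(a b^2 a b^-1 a b^-1) * trace(b) - trace(a b^2 a b^-1 a)   [inverse elimination on b] = x^2*y^4*z - x^3*y^3 - x*y^5 - 2*x*y^3*z^2 + x^2*y^2*z + y^4*z + y^2*z^3 + x^3*y + 4*x*y^3 - x^2*z - 4*y^2*z - 2*x*y + z
use: trace(b^-2 a^-1 b^2 a b^-1 a) = trace(b^2 a b^-1 a b^-2) * trace(a) - trace(b^2 a b^-1 a b^-2 a)   [inverse elimination on a] = -x^2*y^4*z + x^3*y^3 + x*y^5 + 2*x*y^3*z^2 - x^2*y^2*z - y^4*z - y^2*z^3 - 4*x*y^3 + 4*y^2*z + x*y - z
trace(a^2 b^2) = trace(b) * trace(a^2 b) - trace(a^2)   [square of b] = x*y*z - x^2 - y^2 + 2
trace(b^2 a^2 b) = trace(b) * trace(a^2 b^2) - trace(a^2 b)   [square of b] = x*y^2*z - x^2*y - y^3 - x*z + 3*y
trace(a^-1 b^2 a^2 b) = trace(b^2 a^2 b) * trace(a) - trace(b^2 a^2 b a)   [inverse elimination on a] = x^2*y^2*z - x^3*y - x*y^3 - x*y*z^2 + y^2*z + 3*x*y - z
trace(a b^-1 a^-1 b^2 a) = trace(a^-1 b^2 a^2) * trace(b) - trace(a^-1 b^2 a^2 b)   [inverse elimination on b] = -x^2*y^2*z + x^3*y + x*y^3 + x*y*z^2 - 4*x*y + z
use: trace(b^2 a b a b) = trace(b) * trace(a b a b^2) - trace(a b a b)   [square of b] = y^2*z^2 - x*y*z - y^2 - z^2 + 2
trace(a^-1 b^2 a b a b) = trace(b^2 a b a b) * trace(a) - trace(b^2 a b a b a)   [inverse elimination on a] = x*y^2*z^2 - x^2*y*z - y*z^3 - x*y^2 + 2*y*z + x
trace(a b^-1 a^-1 b^2 a b) = trace(a^-1 b^2 a b a) * trace(b) - trace(a^-1 b^2 a b a b)   [inverse elimination on b] = -x*y^2*z^2 + x^2*y*z + y^3*z + y*z^3 - 3*y*z - x
trace(b^-1 a^-1 b^2 a b^-1 a) = trace(a b^-1 a^-1 b^2 a) * trace(b) - trace(a b^-1 a^-1 b^2 a b)   [inverse elimination on b] = -x^2*y^3*z + x^3*y^2 + x*y^4 + 2*x*y^2*z^2 - x^2*y*z - y^3*z - y*z^3 - 4*x*y^2 + 4*y*z + x
trace(b a b^-1 a b^-3 a^-1 b) = trace(b^-2 a^-1 b^2 a b^-1 a) * trace(b) - trace(b^-2 a^-1 b^2 a b^-1 a b)   [inverse elimination on b] = -x^2*y^5*z + x^3*y^4 + x*y^6 + 2*x*y^4*z^2 - y^5*z - y^3*z^3 - x^3*y^2 - 5*x*y^4 - 2*x*y^2*z^2 + x^2*y*z + 5*y^3*z + y*z^3 + 5*x*y^2 - 5*y*z - x

-x^2*y^5*z + x^3*y^4 + x*y^6 + 2*x*y^4*z^2 - y^5*z - y^3*z^3 - x^3*y^2 - 5*x*y^4 - 2*x*y^2*z^2 + x^2*y*z + 5*y^3*z + y*z^3 + 5*x*y^2 - 5*y*z - x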